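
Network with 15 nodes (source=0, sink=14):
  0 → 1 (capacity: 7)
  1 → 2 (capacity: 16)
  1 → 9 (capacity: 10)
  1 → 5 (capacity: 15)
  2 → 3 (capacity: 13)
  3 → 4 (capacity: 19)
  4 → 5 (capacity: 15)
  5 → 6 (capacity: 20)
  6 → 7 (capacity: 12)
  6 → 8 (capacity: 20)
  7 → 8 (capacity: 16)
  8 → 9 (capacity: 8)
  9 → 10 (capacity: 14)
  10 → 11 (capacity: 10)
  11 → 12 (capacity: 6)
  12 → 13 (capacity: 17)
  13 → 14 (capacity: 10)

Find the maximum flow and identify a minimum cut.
Max flow = 6, Min cut edges: (11,12)

Maximum flow: 6
Minimum cut: (11,12)
Partition: S = [0, 1, 2, 3, 4, 5, 6, 7, 8, 9, 10, 11], T = [12, 13, 14]

Max-flow min-cut theorem verified: both equal 6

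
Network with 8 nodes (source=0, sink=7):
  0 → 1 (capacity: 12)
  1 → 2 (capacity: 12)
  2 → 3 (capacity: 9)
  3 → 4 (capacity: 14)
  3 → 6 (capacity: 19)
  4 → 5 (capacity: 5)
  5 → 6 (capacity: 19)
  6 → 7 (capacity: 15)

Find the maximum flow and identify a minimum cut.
Max flow = 9, Min cut edges: (2,3)

Maximum flow: 9
Minimum cut: (2,3)
Partition: S = [0, 1, 2], T = [3, 4, 5, 6, 7]

Max-flow min-cut theorem verified: both equal 9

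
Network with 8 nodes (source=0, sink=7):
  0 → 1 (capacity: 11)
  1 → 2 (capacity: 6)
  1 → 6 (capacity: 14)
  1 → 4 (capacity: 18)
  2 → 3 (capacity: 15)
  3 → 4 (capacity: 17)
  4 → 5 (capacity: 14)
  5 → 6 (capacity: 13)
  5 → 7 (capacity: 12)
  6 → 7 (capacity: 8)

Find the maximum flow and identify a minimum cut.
Max flow = 11, Min cut edges: (0,1)

Maximum flow: 11
Minimum cut: (0,1)
Partition: S = [0], T = [1, 2, 3, 4, 5, 6, 7]

Max-flow min-cut theorem verified: both equal 11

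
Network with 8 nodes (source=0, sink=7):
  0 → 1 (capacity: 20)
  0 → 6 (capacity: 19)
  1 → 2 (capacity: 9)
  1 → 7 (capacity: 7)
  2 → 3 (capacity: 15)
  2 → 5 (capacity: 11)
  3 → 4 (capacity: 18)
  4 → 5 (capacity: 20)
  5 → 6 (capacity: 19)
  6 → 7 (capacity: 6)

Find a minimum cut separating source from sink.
Min cut value = 13, edges: (1,7), (6,7)

Min cut value: 13
Partition: S = [0, 1, 2, 3, 4, 5, 6], T = [7]
Cut edges: (1,7), (6,7)

By max-flow min-cut theorem, max flow = min cut = 13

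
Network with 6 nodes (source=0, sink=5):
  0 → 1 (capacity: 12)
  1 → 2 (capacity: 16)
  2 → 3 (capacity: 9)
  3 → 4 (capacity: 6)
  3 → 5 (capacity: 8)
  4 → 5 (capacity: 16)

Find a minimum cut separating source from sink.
Min cut value = 9, edges: (2,3)

Min cut value: 9
Partition: S = [0, 1, 2], T = [3, 4, 5]
Cut edges: (2,3)

By max-flow min-cut theorem, max flow = min cut = 9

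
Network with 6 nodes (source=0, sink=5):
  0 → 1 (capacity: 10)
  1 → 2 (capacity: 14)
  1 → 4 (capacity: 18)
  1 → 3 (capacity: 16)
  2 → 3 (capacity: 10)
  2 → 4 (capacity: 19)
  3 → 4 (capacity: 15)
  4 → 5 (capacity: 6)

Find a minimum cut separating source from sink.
Min cut value = 6, edges: (4,5)

Min cut value: 6
Partition: S = [0, 1, 2, 3, 4], T = [5]
Cut edges: (4,5)

By max-flow min-cut theorem, max flow = min cut = 6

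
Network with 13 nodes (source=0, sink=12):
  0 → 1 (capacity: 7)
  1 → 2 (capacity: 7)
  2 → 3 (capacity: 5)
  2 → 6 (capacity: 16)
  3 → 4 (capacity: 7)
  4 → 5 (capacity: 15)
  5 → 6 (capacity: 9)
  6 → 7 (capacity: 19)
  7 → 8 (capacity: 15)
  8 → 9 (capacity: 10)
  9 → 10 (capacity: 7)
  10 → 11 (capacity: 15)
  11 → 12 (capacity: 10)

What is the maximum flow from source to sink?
Maximum flow = 7

Max flow: 7

Flow assignment:
  0 → 1: 7/7
  1 → 2: 7/7
  2 → 6: 7/16
  6 → 7: 7/19
  7 → 8: 7/15
  8 → 9: 7/10
  9 → 10: 7/7
  10 → 11: 7/15
  11 → 12: 7/10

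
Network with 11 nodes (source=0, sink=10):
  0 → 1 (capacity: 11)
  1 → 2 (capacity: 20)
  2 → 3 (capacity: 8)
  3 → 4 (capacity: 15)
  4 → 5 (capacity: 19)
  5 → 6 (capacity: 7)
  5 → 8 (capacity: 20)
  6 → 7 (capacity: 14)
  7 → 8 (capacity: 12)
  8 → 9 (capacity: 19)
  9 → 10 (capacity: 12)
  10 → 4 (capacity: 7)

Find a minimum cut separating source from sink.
Min cut value = 8, edges: (2,3)

Min cut value: 8
Partition: S = [0, 1, 2], T = [3, 4, 5, 6, 7, 8, 9, 10]
Cut edges: (2,3)

By max-flow min-cut theorem, max flow = min cut = 8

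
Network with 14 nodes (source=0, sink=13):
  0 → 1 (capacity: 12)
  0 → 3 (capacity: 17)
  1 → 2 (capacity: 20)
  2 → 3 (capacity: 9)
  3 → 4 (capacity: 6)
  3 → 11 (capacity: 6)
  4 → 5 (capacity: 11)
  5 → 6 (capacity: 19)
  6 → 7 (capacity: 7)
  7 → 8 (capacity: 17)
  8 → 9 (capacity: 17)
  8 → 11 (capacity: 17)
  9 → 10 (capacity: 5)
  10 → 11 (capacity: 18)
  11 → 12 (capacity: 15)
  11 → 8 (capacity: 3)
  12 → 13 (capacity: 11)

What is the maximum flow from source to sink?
Maximum flow = 11

Max flow: 11

Flow assignment:
  0 → 3: 11/17
  3 → 4: 6/6
  3 → 11: 5/6
  4 → 5: 6/11
  5 → 6: 6/19
  6 → 7: 6/7
  7 → 8: 6/17
  8 → 11: 6/17
  11 → 12: 11/15
  12 → 13: 11/11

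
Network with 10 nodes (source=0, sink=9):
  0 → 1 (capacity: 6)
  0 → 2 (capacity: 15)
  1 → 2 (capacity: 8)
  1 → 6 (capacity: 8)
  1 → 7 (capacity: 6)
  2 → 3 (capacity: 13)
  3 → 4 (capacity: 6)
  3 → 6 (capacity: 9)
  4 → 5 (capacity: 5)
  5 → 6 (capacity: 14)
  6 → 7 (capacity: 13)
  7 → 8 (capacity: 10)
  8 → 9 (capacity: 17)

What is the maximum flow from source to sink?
Maximum flow = 10

Max flow: 10

Flow assignment:
  0 → 2: 10/15
  2 → 3: 10/13
  3 → 4: 4/6
  3 → 6: 6/9
  4 → 5: 4/5
  5 → 6: 4/14
  6 → 7: 10/13
  7 → 8: 10/10
  8 → 9: 10/17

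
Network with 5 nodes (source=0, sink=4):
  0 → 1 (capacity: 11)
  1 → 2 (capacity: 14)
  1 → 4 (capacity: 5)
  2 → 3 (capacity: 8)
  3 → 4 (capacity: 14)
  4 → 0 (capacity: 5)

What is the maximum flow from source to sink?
Maximum flow = 11

Max flow: 11

Flow assignment:
  0 → 1: 11/11
  1 → 2: 6/14
  1 → 4: 5/5
  2 → 3: 6/8
  3 → 4: 6/14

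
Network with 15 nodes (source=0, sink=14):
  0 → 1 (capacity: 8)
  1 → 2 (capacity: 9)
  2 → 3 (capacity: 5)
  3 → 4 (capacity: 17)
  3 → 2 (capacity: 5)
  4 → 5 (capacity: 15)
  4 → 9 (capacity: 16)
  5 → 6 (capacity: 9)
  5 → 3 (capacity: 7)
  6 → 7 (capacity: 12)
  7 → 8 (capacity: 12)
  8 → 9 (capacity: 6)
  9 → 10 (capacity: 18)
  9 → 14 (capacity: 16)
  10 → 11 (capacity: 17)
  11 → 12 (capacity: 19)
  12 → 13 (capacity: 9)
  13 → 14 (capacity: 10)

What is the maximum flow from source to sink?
Maximum flow = 5

Max flow: 5

Flow assignment:
  0 → 1: 5/8
  1 → 2: 5/9
  2 → 3: 5/5
  3 → 4: 5/17
  4 → 9: 5/16
  9 → 14: 5/16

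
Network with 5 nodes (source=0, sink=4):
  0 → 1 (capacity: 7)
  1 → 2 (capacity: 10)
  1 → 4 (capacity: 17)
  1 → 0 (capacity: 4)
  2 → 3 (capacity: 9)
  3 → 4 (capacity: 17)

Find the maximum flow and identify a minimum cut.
Max flow = 7, Min cut edges: (0,1)

Maximum flow: 7
Minimum cut: (0,1)
Partition: S = [0], T = [1, 2, 3, 4]

Max-flow min-cut theorem verified: both equal 7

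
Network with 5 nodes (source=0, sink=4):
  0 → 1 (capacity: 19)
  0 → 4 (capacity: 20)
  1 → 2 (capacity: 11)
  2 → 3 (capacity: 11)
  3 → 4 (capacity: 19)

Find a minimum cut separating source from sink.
Min cut value = 31, edges: (0,4), (2,3)

Min cut value: 31
Partition: S = [0, 1, 2], T = [3, 4]
Cut edges: (0,4), (2,3)

By max-flow min-cut theorem, max flow = min cut = 31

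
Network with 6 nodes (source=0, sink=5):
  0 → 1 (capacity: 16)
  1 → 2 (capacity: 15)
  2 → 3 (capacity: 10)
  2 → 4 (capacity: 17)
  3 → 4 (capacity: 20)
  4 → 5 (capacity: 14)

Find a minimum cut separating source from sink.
Min cut value = 14, edges: (4,5)

Min cut value: 14
Partition: S = [0, 1, 2, 3, 4], T = [5]
Cut edges: (4,5)

By max-flow min-cut theorem, max flow = min cut = 14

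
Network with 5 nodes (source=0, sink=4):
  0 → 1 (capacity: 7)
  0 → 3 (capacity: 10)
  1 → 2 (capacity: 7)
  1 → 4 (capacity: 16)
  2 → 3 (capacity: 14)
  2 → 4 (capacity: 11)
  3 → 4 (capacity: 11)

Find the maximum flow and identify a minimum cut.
Max flow = 17, Min cut edges: (0,1), (0,3)

Maximum flow: 17
Minimum cut: (0,1), (0,3)
Partition: S = [0], T = [1, 2, 3, 4]

Max-flow min-cut theorem verified: both equal 17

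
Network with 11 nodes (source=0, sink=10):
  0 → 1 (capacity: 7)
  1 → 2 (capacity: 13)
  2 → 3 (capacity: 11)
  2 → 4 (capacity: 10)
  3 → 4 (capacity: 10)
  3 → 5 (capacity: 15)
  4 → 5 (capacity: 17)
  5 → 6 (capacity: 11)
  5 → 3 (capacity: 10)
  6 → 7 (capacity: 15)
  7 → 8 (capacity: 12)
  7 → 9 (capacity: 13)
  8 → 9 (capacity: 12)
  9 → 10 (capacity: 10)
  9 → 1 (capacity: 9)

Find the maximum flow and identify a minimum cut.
Max flow = 7, Min cut edges: (0,1)

Maximum flow: 7
Minimum cut: (0,1)
Partition: S = [0], T = [1, 2, 3, 4, 5, 6, 7, 8, 9, 10]

Max-flow min-cut theorem verified: both equal 7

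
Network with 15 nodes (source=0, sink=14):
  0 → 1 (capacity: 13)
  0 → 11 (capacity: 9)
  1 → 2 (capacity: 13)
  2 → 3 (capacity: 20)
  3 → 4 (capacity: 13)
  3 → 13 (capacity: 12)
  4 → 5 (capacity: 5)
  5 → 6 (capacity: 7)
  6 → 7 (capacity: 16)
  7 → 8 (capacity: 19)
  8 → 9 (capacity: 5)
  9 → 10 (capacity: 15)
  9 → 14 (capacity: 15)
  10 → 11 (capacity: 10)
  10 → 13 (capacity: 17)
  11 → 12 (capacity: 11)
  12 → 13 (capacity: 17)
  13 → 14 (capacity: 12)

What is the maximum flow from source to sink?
Maximum flow = 17

Max flow: 17

Flow assignment:
  0 → 1: 8/13
  0 → 11: 9/9
  1 → 2: 8/13
  2 → 3: 8/20
  3 → 4: 5/13
  3 → 13: 3/12
  4 → 5: 5/5
  5 → 6: 5/7
  6 → 7: 5/16
  7 → 8: 5/19
  8 → 9: 5/5
  9 → 14: 5/15
  11 → 12: 9/11
  12 → 13: 9/17
  13 → 14: 12/12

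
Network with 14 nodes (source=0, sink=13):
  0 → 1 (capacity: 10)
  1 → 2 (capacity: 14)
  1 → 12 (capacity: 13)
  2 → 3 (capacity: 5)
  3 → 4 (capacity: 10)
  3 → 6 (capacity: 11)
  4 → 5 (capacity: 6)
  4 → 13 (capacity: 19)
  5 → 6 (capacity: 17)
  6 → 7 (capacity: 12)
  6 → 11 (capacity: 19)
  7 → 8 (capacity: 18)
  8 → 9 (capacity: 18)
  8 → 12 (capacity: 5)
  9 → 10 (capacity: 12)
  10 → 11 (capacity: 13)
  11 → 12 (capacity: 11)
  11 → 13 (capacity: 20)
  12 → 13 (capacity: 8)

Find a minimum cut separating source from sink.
Min cut value = 10, edges: (0,1)

Min cut value: 10
Partition: S = [0], T = [1, 2, 3, 4, 5, 6, 7, 8, 9, 10, 11, 12, 13]
Cut edges: (0,1)

By max-flow min-cut theorem, max flow = min cut = 10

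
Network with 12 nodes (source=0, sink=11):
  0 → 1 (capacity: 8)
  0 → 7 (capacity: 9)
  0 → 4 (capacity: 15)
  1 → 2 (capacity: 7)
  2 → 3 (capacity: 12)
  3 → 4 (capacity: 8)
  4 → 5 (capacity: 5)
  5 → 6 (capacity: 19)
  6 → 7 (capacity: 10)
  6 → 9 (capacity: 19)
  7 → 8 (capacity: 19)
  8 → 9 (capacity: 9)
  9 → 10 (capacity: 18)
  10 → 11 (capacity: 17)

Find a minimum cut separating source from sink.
Min cut value = 14, edges: (4,5), (8,9)

Min cut value: 14
Partition: S = [0, 1, 2, 3, 4, 7, 8], T = [5, 6, 9, 10, 11]
Cut edges: (4,5), (8,9)

By max-flow min-cut theorem, max flow = min cut = 14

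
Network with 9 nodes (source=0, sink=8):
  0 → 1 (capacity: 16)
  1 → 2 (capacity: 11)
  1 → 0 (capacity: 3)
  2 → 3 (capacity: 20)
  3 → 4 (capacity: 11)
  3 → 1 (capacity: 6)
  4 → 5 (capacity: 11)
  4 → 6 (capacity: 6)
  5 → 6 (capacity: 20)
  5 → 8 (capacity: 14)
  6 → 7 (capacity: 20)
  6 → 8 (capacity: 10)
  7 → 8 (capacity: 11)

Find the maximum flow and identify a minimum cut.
Max flow = 11, Min cut edges: (3,4)

Maximum flow: 11
Minimum cut: (3,4)
Partition: S = [0, 1, 2, 3], T = [4, 5, 6, 7, 8]

Max-flow min-cut theorem verified: both equal 11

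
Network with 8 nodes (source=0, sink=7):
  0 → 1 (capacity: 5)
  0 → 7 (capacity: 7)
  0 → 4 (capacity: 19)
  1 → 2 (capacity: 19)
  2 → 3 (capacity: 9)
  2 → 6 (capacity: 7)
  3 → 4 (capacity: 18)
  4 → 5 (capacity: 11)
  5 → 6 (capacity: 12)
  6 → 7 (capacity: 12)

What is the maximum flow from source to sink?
Maximum flow = 19

Max flow: 19

Flow assignment:
  0 → 1: 1/5
  0 → 7: 7/7
  0 → 4: 11/19
  1 → 2: 1/19
  2 → 6: 1/7
  4 → 5: 11/11
  5 → 6: 11/12
  6 → 7: 12/12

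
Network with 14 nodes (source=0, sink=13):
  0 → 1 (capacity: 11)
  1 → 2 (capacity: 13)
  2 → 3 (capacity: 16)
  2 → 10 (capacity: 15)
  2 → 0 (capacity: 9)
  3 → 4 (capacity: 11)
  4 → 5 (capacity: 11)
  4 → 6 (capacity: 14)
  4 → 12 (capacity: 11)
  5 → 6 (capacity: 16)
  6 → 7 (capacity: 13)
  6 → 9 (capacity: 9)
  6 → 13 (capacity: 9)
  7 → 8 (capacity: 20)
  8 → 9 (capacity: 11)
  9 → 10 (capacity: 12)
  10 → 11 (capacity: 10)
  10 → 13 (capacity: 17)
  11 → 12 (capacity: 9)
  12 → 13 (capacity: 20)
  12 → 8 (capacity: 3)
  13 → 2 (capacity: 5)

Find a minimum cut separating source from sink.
Min cut value = 11, edges: (0,1)

Min cut value: 11
Partition: S = [0], T = [1, 2, 3, 4, 5, 6, 7, 8, 9, 10, 11, 12, 13]
Cut edges: (0,1)

By max-flow min-cut theorem, max flow = min cut = 11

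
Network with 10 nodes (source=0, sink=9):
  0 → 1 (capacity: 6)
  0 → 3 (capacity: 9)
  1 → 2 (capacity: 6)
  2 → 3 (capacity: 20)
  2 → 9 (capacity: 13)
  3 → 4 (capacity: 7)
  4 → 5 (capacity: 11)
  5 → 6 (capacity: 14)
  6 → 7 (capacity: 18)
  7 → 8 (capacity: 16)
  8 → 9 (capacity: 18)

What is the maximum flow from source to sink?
Maximum flow = 13

Max flow: 13

Flow assignment:
  0 → 1: 6/6
  0 → 3: 7/9
  1 → 2: 6/6
  2 → 9: 6/13
  3 → 4: 7/7
  4 → 5: 7/11
  5 → 6: 7/14
  6 → 7: 7/18
  7 → 8: 7/16
  8 → 9: 7/18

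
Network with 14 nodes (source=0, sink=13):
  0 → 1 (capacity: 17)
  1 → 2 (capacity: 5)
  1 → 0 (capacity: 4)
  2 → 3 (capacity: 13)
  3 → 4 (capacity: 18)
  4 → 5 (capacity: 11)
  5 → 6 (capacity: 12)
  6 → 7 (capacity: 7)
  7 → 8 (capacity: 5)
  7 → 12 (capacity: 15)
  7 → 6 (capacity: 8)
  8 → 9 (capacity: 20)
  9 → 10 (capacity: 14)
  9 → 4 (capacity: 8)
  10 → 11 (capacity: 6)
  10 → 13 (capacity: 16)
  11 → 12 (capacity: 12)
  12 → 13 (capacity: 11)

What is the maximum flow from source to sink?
Maximum flow = 5

Max flow: 5

Flow assignment:
  0 → 1: 5/17
  1 → 2: 5/5
  2 → 3: 5/13
  3 → 4: 5/18
  4 → 5: 5/11
  5 → 6: 5/12
  6 → 7: 5/7
  7 → 12: 5/15
  12 → 13: 5/11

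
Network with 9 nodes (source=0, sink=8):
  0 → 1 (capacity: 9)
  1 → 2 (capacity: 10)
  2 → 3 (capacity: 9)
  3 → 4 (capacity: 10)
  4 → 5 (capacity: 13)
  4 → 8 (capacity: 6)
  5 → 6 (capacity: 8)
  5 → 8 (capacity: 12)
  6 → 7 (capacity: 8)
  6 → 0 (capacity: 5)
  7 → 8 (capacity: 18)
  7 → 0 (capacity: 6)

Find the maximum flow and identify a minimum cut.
Max flow = 9, Min cut edges: (2,3)

Maximum flow: 9
Minimum cut: (2,3)
Partition: S = [0, 1, 2], T = [3, 4, 5, 6, 7, 8]

Max-flow min-cut theorem verified: both equal 9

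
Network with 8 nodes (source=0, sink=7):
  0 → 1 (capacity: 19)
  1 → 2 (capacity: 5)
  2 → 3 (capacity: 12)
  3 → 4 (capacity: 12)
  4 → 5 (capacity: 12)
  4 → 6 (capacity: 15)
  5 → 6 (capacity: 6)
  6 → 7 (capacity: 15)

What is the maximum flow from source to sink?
Maximum flow = 5

Max flow: 5

Flow assignment:
  0 → 1: 5/19
  1 → 2: 5/5
  2 → 3: 5/12
  3 → 4: 5/12
  4 → 6: 5/15
  6 → 7: 5/15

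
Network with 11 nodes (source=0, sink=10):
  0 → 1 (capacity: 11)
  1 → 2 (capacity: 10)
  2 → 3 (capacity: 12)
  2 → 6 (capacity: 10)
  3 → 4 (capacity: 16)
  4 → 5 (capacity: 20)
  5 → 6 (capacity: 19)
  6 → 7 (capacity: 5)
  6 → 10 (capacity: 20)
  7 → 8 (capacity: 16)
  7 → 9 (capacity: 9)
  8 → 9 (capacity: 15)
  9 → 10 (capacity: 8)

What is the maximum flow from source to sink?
Maximum flow = 10

Max flow: 10

Flow assignment:
  0 → 1: 10/11
  1 → 2: 10/10
  2 → 6: 10/10
  6 → 10: 10/20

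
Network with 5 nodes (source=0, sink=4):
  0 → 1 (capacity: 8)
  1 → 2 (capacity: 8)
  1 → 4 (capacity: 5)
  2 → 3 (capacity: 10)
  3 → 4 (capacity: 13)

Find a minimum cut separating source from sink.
Min cut value = 8, edges: (0,1)

Min cut value: 8
Partition: S = [0], T = [1, 2, 3, 4]
Cut edges: (0,1)

By max-flow min-cut theorem, max flow = min cut = 8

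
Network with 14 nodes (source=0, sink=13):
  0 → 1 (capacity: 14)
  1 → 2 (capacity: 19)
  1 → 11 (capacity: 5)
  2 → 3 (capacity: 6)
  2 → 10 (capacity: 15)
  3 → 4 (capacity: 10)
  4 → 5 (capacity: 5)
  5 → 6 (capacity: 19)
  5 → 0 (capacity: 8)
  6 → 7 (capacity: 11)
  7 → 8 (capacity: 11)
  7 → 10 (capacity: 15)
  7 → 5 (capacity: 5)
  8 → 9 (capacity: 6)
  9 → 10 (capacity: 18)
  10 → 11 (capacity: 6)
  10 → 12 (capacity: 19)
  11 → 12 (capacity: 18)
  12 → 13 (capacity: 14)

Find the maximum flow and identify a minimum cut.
Max flow = 14, Min cut edges: (12,13)

Maximum flow: 14
Minimum cut: (12,13)
Partition: S = [0, 1, 2, 3, 4, 5, 6, 7, 8, 9, 10, 11, 12], T = [13]

Max-flow min-cut theorem verified: both equal 14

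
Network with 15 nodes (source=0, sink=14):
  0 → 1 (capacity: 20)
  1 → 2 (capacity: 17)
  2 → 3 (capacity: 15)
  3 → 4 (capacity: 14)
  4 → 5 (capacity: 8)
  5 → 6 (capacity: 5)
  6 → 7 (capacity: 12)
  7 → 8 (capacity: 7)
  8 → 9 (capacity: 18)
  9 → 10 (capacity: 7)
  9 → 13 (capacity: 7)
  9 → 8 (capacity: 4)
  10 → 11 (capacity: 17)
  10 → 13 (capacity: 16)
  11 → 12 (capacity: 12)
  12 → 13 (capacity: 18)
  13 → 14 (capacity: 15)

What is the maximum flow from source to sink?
Maximum flow = 5

Max flow: 5

Flow assignment:
  0 → 1: 5/20
  1 → 2: 5/17
  2 → 3: 5/15
  3 → 4: 5/14
  4 → 5: 5/8
  5 → 6: 5/5
  6 → 7: 5/12
  7 → 8: 5/7
  8 → 9: 5/18
  9 → 13: 5/7
  13 → 14: 5/15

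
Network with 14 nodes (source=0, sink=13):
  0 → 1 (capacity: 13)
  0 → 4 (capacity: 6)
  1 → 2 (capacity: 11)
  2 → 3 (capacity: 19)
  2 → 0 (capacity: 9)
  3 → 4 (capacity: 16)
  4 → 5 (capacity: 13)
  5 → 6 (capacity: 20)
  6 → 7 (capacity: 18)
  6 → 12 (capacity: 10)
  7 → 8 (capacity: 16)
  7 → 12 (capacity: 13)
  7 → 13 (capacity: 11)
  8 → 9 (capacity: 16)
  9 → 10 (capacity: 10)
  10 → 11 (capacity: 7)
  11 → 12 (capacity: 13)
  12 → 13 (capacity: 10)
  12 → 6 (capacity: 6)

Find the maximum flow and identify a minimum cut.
Max flow = 13, Min cut edges: (4,5)

Maximum flow: 13
Minimum cut: (4,5)
Partition: S = [0, 1, 2, 3, 4], T = [5, 6, 7, 8, 9, 10, 11, 12, 13]

Max-flow min-cut theorem verified: both equal 13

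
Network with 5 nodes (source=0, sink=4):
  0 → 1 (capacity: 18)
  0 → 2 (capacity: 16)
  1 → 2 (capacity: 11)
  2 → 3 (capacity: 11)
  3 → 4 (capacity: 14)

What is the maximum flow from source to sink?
Maximum flow = 11

Max flow: 11

Flow assignment:
  0 → 1: 11/18
  1 → 2: 11/11
  2 → 3: 11/11
  3 → 4: 11/14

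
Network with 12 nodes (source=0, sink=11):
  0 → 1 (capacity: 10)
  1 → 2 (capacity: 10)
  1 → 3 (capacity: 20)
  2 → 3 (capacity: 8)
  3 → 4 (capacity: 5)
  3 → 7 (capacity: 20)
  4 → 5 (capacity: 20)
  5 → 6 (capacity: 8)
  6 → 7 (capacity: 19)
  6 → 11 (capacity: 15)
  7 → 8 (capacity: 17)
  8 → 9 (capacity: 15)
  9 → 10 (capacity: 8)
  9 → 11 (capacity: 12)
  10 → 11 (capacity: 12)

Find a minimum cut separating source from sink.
Min cut value = 10, edges: (0,1)

Min cut value: 10
Partition: S = [0], T = [1, 2, 3, 4, 5, 6, 7, 8, 9, 10, 11]
Cut edges: (0,1)

By max-flow min-cut theorem, max flow = min cut = 10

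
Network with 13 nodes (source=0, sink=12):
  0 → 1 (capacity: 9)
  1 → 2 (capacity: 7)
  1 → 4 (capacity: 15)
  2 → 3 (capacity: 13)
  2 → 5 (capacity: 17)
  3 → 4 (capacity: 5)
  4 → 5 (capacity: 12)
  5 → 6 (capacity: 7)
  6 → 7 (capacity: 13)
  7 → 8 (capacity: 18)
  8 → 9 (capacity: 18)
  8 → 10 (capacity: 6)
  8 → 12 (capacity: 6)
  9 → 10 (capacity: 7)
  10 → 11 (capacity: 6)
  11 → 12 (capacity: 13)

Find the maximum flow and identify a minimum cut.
Max flow = 7, Min cut edges: (5,6)

Maximum flow: 7
Minimum cut: (5,6)
Partition: S = [0, 1, 2, 3, 4, 5], T = [6, 7, 8, 9, 10, 11, 12]

Max-flow min-cut theorem verified: both equal 7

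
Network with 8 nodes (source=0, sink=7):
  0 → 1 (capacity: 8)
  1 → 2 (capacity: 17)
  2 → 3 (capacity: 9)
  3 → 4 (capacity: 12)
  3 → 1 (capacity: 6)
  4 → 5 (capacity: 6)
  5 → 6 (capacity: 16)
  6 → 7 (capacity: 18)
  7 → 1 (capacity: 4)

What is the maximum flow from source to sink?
Maximum flow = 6

Max flow: 6

Flow assignment:
  0 → 1: 6/8
  1 → 2: 8/17
  2 → 3: 8/9
  3 → 4: 6/12
  3 → 1: 2/6
  4 → 5: 6/6
  5 → 6: 6/16
  6 → 7: 6/18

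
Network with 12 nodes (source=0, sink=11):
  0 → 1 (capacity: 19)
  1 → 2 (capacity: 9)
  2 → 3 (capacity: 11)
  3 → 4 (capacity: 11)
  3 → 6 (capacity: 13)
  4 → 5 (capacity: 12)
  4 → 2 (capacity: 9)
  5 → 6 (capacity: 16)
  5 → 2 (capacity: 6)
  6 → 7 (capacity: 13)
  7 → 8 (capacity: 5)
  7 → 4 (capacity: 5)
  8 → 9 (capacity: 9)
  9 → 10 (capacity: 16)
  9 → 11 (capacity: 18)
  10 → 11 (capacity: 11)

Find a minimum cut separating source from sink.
Min cut value = 5, edges: (7,8)

Min cut value: 5
Partition: S = [0, 1, 2, 3, 4, 5, 6, 7], T = [8, 9, 10, 11]
Cut edges: (7,8)

By max-flow min-cut theorem, max flow = min cut = 5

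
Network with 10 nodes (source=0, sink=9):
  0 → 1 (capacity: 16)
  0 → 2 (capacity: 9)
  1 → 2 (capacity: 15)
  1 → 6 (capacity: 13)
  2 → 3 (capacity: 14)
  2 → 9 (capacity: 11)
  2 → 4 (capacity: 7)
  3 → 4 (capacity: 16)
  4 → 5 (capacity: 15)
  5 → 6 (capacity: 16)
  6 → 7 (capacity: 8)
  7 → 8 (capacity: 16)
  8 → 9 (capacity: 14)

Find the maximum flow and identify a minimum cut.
Max flow = 19, Min cut edges: (2,9), (6,7)

Maximum flow: 19
Minimum cut: (2,9), (6,7)
Partition: S = [0, 1, 2, 3, 4, 5, 6], T = [7, 8, 9]

Max-flow min-cut theorem verified: both equal 19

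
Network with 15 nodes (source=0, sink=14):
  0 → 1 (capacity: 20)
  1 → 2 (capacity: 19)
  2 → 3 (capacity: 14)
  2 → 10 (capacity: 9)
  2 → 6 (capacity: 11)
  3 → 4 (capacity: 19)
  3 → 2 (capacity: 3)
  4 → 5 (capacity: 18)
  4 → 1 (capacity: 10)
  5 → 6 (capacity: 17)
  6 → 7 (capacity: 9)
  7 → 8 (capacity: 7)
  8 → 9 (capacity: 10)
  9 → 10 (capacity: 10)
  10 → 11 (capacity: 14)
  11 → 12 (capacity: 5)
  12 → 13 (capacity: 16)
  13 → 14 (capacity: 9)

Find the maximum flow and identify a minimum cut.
Max flow = 5, Min cut edges: (11,12)

Maximum flow: 5
Minimum cut: (11,12)
Partition: S = [0, 1, 2, 3, 4, 5, 6, 7, 8, 9, 10, 11], T = [12, 13, 14]

Max-flow min-cut theorem verified: both equal 5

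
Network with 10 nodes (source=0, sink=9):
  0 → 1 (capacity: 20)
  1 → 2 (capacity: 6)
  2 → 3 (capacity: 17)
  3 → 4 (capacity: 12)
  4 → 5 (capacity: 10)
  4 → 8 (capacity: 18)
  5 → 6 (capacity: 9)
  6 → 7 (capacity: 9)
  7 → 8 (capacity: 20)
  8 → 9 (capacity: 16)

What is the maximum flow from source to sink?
Maximum flow = 6

Max flow: 6

Flow assignment:
  0 → 1: 6/20
  1 → 2: 6/6
  2 → 3: 6/17
  3 → 4: 6/12
  4 → 8: 6/18
  8 → 9: 6/16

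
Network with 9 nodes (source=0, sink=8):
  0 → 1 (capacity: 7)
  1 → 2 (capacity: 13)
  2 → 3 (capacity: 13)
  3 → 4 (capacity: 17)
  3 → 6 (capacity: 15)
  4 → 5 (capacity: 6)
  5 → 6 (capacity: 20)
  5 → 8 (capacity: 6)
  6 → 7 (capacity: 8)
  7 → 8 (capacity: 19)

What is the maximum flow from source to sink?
Maximum flow = 7

Max flow: 7

Flow assignment:
  0 → 1: 7/7
  1 → 2: 7/13
  2 → 3: 7/13
  3 → 4: 6/17
  3 → 6: 1/15
  4 → 5: 6/6
  5 → 8: 6/6
  6 → 7: 1/8
  7 → 8: 1/19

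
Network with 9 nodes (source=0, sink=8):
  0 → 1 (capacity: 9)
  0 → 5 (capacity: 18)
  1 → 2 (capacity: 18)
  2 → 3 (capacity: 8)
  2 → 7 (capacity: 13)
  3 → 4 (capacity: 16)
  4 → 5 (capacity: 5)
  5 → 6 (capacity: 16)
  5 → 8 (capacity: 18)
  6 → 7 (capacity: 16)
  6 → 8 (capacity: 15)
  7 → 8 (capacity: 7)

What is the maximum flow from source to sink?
Maximum flow = 27

Max flow: 27

Flow assignment:
  0 → 1: 9/9
  0 → 5: 18/18
  1 → 2: 9/18
  2 → 3: 2/8
  2 → 7: 7/13
  3 → 4: 2/16
  4 → 5: 2/5
  5 → 6: 2/16
  5 → 8: 18/18
  6 → 8: 2/15
  7 → 8: 7/7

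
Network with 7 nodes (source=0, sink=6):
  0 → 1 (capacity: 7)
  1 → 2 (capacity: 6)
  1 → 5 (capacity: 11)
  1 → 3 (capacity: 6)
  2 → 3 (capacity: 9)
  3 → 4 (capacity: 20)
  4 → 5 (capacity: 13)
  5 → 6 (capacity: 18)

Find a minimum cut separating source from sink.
Min cut value = 7, edges: (0,1)

Min cut value: 7
Partition: S = [0], T = [1, 2, 3, 4, 5, 6]
Cut edges: (0,1)

By max-flow min-cut theorem, max flow = min cut = 7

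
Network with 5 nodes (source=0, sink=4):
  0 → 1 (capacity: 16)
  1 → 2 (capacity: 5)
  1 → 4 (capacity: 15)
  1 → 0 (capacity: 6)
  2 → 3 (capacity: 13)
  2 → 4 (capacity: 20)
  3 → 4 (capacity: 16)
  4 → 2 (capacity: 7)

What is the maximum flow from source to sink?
Maximum flow = 16

Max flow: 16

Flow assignment:
  0 → 1: 16/16
  1 → 2: 1/5
  1 → 4: 15/15
  2 → 4: 1/20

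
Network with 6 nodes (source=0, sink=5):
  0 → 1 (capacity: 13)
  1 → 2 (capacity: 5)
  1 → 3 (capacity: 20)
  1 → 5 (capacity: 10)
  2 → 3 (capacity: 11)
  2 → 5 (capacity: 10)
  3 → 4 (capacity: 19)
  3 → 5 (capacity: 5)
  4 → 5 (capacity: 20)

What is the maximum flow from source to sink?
Maximum flow = 13

Max flow: 13

Flow assignment:
  0 → 1: 13/13
  1 → 2: 3/5
  1 → 5: 10/10
  2 → 5: 3/10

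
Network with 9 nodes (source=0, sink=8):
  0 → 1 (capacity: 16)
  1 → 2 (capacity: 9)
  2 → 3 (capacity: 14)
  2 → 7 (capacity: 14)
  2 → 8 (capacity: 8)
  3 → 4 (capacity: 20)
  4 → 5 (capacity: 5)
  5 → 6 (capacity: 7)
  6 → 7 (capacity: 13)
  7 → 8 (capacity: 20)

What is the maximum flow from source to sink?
Maximum flow = 9

Max flow: 9

Flow assignment:
  0 → 1: 9/16
  1 → 2: 9/9
  2 → 7: 1/14
  2 → 8: 8/8
  7 → 8: 1/20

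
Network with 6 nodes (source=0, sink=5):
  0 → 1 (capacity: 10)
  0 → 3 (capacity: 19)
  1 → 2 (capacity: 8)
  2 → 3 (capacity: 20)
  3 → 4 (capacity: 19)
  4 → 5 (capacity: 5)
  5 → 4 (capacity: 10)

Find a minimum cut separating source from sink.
Min cut value = 5, edges: (4,5)

Min cut value: 5
Partition: S = [0, 1, 2, 3, 4], T = [5]
Cut edges: (4,5)

By max-flow min-cut theorem, max flow = min cut = 5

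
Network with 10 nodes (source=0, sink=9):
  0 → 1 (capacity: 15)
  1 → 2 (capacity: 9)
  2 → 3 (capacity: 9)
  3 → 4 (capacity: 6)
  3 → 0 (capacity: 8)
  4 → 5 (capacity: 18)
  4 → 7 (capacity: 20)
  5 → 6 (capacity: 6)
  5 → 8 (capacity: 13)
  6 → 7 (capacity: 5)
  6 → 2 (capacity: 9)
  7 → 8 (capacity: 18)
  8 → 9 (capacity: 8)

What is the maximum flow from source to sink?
Maximum flow = 6

Max flow: 6

Flow assignment:
  0 → 1: 9/15
  1 → 2: 9/9
  2 → 3: 9/9
  3 → 4: 6/6
  3 → 0: 3/8
  4 → 5: 6/18
  5 → 8: 6/13
  8 → 9: 6/8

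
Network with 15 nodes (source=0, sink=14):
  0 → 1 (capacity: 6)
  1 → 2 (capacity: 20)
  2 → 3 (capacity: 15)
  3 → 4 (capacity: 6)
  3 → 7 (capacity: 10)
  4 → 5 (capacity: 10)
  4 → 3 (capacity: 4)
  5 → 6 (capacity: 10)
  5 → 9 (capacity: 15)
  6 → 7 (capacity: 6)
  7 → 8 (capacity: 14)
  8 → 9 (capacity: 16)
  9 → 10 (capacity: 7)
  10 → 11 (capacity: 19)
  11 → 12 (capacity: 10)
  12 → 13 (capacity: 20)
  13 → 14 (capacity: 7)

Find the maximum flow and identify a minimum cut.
Max flow = 6, Min cut edges: (0,1)

Maximum flow: 6
Minimum cut: (0,1)
Partition: S = [0], T = [1, 2, 3, 4, 5, 6, 7, 8, 9, 10, 11, 12, 13, 14]

Max-flow min-cut theorem verified: both equal 6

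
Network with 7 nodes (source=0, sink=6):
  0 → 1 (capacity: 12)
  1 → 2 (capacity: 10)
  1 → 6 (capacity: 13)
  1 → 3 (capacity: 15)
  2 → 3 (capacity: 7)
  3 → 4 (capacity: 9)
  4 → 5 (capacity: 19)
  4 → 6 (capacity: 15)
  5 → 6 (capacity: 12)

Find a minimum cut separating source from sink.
Min cut value = 12, edges: (0,1)

Min cut value: 12
Partition: S = [0], T = [1, 2, 3, 4, 5, 6]
Cut edges: (0,1)

By max-flow min-cut theorem, max flow = min cut = 12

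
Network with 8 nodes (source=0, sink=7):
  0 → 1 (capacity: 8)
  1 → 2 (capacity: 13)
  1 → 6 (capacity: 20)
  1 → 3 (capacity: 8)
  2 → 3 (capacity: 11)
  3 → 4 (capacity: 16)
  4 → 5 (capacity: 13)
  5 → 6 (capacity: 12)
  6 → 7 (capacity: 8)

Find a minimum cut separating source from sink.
Min cut value = 8, edges: (6,7)

Min cut value: 8
Partition: S = [0, 1, 2, 3, 4, 5, 6], T = [7]
Cut edges: (6,7)

By max-flow min-cut theorem, max flow = min cut = 8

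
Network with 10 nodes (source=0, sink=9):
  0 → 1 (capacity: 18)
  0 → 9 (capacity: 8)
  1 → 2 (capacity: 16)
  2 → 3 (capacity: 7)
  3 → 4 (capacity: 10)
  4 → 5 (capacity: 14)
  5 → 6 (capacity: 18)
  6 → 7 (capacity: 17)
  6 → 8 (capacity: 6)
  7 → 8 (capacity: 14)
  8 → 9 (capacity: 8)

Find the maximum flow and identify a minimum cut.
Max flow = 15, Min cut edges: (0,9), (2,3)

Maximum flow: 15
Minimum cut: (0,9), (2,3)
Partition: S = [0, 1, 2], T = [3, 4, 5, 6, 7, 8, 9]

Max-flow min-cut theorem verified: both equal 15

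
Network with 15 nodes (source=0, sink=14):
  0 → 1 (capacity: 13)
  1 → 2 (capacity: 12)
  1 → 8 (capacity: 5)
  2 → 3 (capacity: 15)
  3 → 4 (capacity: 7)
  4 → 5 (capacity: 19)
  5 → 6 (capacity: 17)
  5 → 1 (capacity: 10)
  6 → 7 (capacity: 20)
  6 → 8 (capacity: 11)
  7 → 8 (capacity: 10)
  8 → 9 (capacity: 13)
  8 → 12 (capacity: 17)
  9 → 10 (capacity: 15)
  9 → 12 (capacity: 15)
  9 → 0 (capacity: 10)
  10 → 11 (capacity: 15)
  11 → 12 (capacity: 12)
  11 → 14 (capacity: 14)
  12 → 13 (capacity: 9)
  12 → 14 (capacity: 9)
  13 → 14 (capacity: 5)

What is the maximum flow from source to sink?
Maximum flow = 12

Max flow: 12

Flow assignment:
  0 → 1: 12/13
  1 → 2: 7/12
  1 → 8: 5/5
  2 → 3: 7/15
  3 → 4: 7/7
  4 → 5: 7/19
  5 → 6: 7/17
  6 → 8: 7/11
  8 → 12: 12/17
  12 → 13: 3/9
  12 → 14: 9/9
  13 → 14: 3/5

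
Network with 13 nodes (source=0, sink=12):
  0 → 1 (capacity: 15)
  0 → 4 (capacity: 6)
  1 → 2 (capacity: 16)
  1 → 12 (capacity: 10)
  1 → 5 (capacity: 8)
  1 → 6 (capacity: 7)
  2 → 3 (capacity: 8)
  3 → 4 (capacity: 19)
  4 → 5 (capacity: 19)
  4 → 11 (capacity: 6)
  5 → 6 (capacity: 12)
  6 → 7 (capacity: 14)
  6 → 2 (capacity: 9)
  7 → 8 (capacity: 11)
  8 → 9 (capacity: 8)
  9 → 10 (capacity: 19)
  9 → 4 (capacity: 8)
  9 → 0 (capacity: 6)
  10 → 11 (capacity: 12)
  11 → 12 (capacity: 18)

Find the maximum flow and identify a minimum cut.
Max flow = 21, Min cut edges: (0,1), (0,4)

Maximum flow: 21
Minimum cut: (0,1), (0,4)
Partition: S = [0], T = [1, 2, 3, 4, 5, 6, 7, 8, 9, 10, 11, 12]

Max-flow min-cut theorem verified: both equal 21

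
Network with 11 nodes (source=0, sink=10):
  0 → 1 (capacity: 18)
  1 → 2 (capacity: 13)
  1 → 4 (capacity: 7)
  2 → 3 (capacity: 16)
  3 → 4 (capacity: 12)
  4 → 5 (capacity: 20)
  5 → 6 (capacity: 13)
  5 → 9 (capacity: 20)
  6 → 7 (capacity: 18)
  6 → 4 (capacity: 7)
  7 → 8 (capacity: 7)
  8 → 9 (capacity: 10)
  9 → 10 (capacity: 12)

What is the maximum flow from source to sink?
Maximum flow = 12

Max flow: 12

Flow assignment:
  0 → 1: 12/18
  1 → 2: 11/13
  1 → 4: 1/7
  2 → 3: 11/16
  3 → 4: 11/12
  4 → 5: 12/20
  5 → 9: 12/20
  9 → 10: 12/12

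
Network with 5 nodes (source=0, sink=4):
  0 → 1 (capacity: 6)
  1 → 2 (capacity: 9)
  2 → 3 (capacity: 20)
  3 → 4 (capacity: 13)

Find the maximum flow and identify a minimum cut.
Max flow = 6, Min cut edges: (0,1)

Maximum flow: 6
Minimum cut: (0,1)
Partition: S = [0], T = [1, 2, 3, 4]

Max-flow min-cut theorem verified: both equal 6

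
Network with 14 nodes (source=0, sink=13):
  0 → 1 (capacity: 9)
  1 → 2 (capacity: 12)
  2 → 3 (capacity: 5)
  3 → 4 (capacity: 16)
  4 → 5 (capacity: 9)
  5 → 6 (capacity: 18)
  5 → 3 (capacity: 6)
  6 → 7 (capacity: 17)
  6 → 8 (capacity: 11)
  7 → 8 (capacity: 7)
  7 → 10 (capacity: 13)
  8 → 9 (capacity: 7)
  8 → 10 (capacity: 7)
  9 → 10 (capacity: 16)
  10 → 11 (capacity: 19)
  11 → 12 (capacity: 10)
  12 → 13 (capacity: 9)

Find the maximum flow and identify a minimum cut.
Max flow = 5, Min cut edges: (2,3)

Maximum flow: 5
Minimum cut: (2,3)
Partition: S = [0, 1, 2], T = [3, 4, 5, 6, 7, 8, 9, 10, 11, 12, 13]

Max-flow min-cut theorem verified: both equal 5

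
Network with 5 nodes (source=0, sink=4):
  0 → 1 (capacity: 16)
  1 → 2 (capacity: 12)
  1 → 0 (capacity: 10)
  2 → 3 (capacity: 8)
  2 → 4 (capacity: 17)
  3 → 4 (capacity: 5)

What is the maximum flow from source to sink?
Maximum flow = 12

Max flow: 12

Flow assignment:
  0 → 1: 12/16
  1 → 2: 12/12
  2 → 4: 12/17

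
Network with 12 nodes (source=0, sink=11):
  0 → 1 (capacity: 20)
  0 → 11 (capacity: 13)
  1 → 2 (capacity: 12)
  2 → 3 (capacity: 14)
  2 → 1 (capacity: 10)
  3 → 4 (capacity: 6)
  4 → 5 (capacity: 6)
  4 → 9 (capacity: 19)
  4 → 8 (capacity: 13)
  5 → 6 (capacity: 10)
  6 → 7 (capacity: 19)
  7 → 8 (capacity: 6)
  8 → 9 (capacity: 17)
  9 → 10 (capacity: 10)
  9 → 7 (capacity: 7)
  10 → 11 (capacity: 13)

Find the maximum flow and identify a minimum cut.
Max flow = 19, Min cut edges: (0,11), (3,4)

Maximum flow: 19
Minimum cut: (0,11), (3,4)
Partition: S = [0, 1, 2, 3], T = [4, 5, 6, 7, 8, 9, 10, 11]

Max-flow min-cut theorem verified: both equal 19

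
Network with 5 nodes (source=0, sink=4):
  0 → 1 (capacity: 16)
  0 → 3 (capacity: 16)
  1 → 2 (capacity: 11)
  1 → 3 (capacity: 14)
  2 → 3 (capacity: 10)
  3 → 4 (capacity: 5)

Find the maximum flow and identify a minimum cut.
Max flow = 5, Min cut edges: (3,4)

Maximum flow: 5
Minimum cut: (3,4)
Partition: S = [0, 1, 2, 3], T = [4]

Max-flow min-cut theorem verified: both equal 5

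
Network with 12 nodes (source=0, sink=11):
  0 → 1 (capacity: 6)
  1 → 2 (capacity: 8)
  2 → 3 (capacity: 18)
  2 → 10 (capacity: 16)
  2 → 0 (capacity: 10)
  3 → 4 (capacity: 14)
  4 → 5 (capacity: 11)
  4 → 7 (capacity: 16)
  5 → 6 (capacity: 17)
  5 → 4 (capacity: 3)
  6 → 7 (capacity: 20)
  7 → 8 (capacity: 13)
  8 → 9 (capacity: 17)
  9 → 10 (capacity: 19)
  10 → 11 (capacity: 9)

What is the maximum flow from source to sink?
Maximum flow = 6

Max flow: 6

Flow assignment:
  0 → 1: 6/6
  1 → 2: 6/8
  2 → 10: 6/16
  10 → 11: 6/9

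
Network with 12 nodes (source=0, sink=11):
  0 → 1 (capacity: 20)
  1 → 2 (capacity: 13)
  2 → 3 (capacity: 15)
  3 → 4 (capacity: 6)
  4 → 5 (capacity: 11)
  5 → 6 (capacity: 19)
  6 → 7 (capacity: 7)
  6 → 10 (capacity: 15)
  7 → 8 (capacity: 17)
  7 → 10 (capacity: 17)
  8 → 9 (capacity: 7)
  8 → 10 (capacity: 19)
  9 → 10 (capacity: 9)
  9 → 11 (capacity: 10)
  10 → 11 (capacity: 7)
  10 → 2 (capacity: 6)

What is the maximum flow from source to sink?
Maximum flow = 6

Max flow: 6

Flow assignment:
  0 → 1: 6/20
  1 → 2: 6/13
  2 → 3: 6/15
  3 → 4: 6/6
  4 → 5: 6/11
  5 → 6: 6/19
  6 → 10: 6/15
  10 → 11: 6/7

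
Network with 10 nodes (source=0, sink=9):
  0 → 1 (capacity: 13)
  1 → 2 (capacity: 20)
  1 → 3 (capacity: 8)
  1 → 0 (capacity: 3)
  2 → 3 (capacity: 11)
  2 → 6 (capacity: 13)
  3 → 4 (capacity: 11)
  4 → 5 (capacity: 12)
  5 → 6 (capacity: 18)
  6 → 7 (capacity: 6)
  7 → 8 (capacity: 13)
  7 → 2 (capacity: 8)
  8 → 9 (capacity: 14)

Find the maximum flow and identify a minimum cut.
Max flow = 6, Min cut edges: (6,7)

Maximum flow: 6
Minimum cut: (6,7)
Partition: S = [0, 1, 2, 3, 4, 5, 6], T = [7, 8, 9]

Max-flow min-cut theorem verified: both equal 6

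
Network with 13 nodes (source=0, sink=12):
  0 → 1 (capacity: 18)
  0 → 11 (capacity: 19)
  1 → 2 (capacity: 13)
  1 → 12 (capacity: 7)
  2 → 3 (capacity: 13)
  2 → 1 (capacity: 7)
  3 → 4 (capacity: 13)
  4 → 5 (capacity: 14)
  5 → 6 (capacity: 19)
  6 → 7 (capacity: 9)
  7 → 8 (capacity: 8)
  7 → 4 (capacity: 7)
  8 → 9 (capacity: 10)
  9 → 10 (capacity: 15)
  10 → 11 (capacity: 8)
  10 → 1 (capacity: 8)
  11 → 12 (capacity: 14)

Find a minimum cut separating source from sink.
Min cut value = 21, edges: (1,12), (11,12)

Min cut value: 21
Partition: S = [0, 1, 2, 3, 4, 5, 6, 7, 8, 9, 10, 11], T = [12]
Cut edges: (1,12), (11,12)

By max-flow min-cut theorem, max flow = min cut = 21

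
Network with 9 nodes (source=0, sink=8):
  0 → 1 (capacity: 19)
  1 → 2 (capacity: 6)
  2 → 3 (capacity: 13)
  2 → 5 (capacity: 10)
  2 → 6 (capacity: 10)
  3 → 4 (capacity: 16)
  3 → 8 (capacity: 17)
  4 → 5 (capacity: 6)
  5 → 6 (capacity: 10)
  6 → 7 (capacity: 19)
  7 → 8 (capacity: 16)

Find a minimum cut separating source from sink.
Min cut value = 6, edges: (1,2)

Min cut value: 6
Partition: S = [0, 1], T = [2, 3, 4, 5, 6, 7, 8]
Cut edges: (1,2)

By max-flow min-cut theorem, max flow = min cut = 6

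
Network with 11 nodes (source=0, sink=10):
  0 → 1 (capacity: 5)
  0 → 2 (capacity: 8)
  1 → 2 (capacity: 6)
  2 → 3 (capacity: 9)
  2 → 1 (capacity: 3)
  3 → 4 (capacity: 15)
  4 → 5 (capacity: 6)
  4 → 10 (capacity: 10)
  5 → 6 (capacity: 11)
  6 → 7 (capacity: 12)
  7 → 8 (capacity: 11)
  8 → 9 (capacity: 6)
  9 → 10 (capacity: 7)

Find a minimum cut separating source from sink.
Min cut value = 9, edges: (2,3)

Min cut value: 9
Partition: S = [0, 1, 2], T = [3, 4, 5, 6, 7, 8, 9, 10]
Cut edges: (2,3)

By max-flow min-cut theorem, max flow = min cut = 9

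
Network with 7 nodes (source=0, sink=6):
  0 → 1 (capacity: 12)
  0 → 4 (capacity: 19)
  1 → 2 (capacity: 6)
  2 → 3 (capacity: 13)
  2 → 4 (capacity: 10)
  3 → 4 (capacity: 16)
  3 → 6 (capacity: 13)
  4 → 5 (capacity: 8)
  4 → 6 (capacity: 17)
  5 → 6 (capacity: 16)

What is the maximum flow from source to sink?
Maximum flow = 25

Max flow: 25

Flow assignment:
  0 → 1: 6/12
  0 → 4: 19/19
  1 → 2: 6/6
  2 → 3: 6/13
  3 → 6: 6/13
  4 → 5: 2/8
  4 → 6: 17/17
  5 → 6: 2/16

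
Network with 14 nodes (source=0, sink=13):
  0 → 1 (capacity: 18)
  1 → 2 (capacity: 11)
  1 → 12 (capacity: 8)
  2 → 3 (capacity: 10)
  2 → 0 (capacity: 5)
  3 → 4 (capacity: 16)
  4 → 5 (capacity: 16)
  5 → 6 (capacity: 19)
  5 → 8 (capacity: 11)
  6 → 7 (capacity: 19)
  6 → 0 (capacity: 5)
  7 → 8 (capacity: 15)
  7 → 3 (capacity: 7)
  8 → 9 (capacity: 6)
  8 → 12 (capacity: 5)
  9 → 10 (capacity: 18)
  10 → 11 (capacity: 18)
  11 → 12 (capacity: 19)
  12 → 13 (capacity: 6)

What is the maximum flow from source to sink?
Maximum flow = 6

Max flow: 6

Flow assignment:
  0 → 1: 10/18
  1 → 2: 10/11
  2 → 3: 10/10
  3 → 4: 10/16
  4 → 5: 10/16
  5 → 6: 4/19
  5 → 8: 6/11
  6 → 0: 4/5
  8 → 9: 5/6
  8 → 12: 1/5
  9 → 10: 5/18
  10 → 11: 5/18
  11 → 12: 5/19
  12 → 13: 6/6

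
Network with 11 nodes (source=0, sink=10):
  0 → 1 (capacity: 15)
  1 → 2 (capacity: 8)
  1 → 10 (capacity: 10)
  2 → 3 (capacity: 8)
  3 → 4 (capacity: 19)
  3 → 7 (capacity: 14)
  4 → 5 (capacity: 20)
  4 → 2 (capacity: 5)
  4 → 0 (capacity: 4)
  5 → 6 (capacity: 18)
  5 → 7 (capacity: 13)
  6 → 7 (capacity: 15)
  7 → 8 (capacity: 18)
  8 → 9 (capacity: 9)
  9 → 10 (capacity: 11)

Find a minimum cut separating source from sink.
Min cut value = 15, edges: (0,1)

Min cut value: 15
Partition: S = [0], T = [1, 2, 3, 4, 5, 6, 7, 8, 9, 10]
Cut edges: (0,1)

By max-flow min-cut theorem, max flow = min cut = 15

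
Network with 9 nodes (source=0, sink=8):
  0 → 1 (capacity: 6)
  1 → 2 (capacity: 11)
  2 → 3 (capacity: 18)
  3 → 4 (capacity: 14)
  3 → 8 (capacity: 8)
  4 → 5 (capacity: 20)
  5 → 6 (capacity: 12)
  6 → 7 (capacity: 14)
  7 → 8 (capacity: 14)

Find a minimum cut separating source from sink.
Min cut value = 6, edges: (0,1)

Min cut value: 6
Partition: S = [0], T = [1, 2, 3, 4, 5, 6, 7, 8]
Cut edges: (0,1)

By max-flow min-cut theorem, max flow = min cut = 6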